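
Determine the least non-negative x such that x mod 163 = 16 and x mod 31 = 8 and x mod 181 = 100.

From x ≡ 16 (mod 163) write x = 16 + 163t. Substituting into x ≡ 8 (mod 31) gives 163t ≡ 23 (mod 31), and since 8⁻¹ ≡ 4 (mod 31), t ≡ 30. Hence x ≡ 16 + 163·30 = 4906 (mod 5053).
From x ≡ 4906 (mod 5053) write x = 4906 + 5053t. Substituting into x ≡ 100 (mod 181) gives 5053t ≡ 81 (mod 181), and since 166⁻¹ ≡ 12 (mod 181), t ≡ 67. Hence x ≡ 4906 + 5053·67 = 343457 (mod 914593).

343457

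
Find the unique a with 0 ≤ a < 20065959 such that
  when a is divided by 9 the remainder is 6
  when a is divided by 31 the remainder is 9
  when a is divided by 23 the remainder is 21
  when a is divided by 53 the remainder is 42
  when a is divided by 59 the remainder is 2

4527249

The moduli are pairwise coprime; N = 9·31·23·53·59 = 20065959.
N/9 = 2229551; 2229551 ≡ 8 (mod 9); 8·8 ≡ 1, so inverse 8.
N/31 = 647289; 647289 ≡ 9 (mod 31); 9·7 ≡ 1, so inverse 7.
N/23 = 872433; 872433 ≡ 20 (mod 23); 20·15 ≡ 1, so inverse 15.
N/53 = 378603; 378603 ≡ 24 (mod 53); 24·42 ≡ 1, so inverse 42.
N/59 = 340101; 340101 ≡ 25 (mod 59); 25·26 ≡ 1, so inverse 26.
a ≡ 6·2229551·8 + 9·647289·7 + 21·872433·15 + 42·378603·42 + 2·340101·26 = 1108154994.
1108154994 mod 20065959 = 4527249.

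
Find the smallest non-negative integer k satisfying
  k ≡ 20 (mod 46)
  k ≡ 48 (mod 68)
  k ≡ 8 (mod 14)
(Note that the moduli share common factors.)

6644

Combine the congruences pairwise.
gcd(46, 68) = 2 and 2 | (48 − 20), so the pair is consistent; merging gives k ≡ 388 (mod 1564), where 1564 = lcm(46, 68).
gcd(1564, 14) = 2 and 2 | (8 − 388), so the pair is consistent; merging gives k ≡ 6644 (mod 10948), where 10948 = lcm(1564, 14).
The solution is unique modulo lcm(46, 68, 14) = 10948.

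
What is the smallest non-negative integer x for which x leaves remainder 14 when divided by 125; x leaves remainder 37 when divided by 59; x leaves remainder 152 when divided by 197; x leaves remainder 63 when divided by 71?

56873264

Combine the congruences pairwise.
From x ≡ 14 (mod 125) write x = 14 + 125t. Substituting into x ≡ 37 (mod 59) gives 125t ≡ 23 (mod 59), and since 7⁻¹ ≡ 17 (mod 59), t ≡ 37. Hence x ≡ 14 + 125·37 = 4639 (mod 7375).
From x ≡ 4639 (mod 7375) write x = 4639 + 7375t. Substituting into x ≡ 152 (mod 197) gives 7375t ≡ 44 (mod 197), and since 86⁻¹ ≡ 126 (mod 197), t ≡ 28. Hence x ≡ 4639 + 7375·28 = 211139 (mod 1452875).
From x ≡ 211139 (mod 1452875) write x = 211139 + 1452875t. Substituting into x ≡ 63 (mod 71) gives 1452875t ≡ 7 (mod 71), and since 2⁻¹ ≡ 36 (mod 71), t ≡ 39. Hence x ≡ 211139 + 1452875·39 = 56873264 (mod 103154125).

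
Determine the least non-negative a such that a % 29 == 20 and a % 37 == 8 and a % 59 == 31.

19914

The moduli are pairwise coprime; N = 29·37·59 = 63307.
N/29 = 2183; 2183 ≡ 8 (mod 29); 8·11 ≡ 1, so inverse 11.
N/37 = 1711; 1711 ≡ 9 (mod 37); 9·33 ≡ 1, so inverse 33.
N/59 = 1073; 1073 ≡ 11 (mod 59); 11·43 ≡ 1, so inverse 43.
a ≡ 20·2183·11 + 8·1711·33 + 31·1073·43 = 2362273.
2362273 mod 63307 = 19914.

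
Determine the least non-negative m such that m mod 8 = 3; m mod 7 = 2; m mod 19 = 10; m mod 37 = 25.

1283

The moduli are pairwise coprime; N = 8·7·19·37 = 39368.
N/8 = 4921; 4921 ≡ 1 (mod 8), inverse 1.
N/7 = 5624; 5624 ≡ 3 (mod 7); 3·5 ≡ 1, so inverse 5.
N/19 = 2072; 2072 ≡ 1 (mod 19), inverse 1.
N/37 = 1064; 1064 ≡ 28 (mod 37); 28·4 ≡ 1, so inverse 4.
m ≡ 3·4921·1 + 2·5624·5 + 10·2072·1 + 25·1064·4 = 198123.
198123 mod 39368 = 1283.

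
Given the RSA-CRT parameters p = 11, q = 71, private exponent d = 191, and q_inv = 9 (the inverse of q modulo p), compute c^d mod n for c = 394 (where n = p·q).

d_p = d mod (p−1) = 191 mod 10 = 1; d_q = d mod (q−1) = 51.
m₁ = c^(d_p) mod p: c ≡ 9 (mod 11), and 9^1 mod 11 = 9.
m₂ = c^(d_q) mod q: c ≡ 39 (mod 71), and 39^51 mod 71 = 41.
h = q_inv·(m₁ − m₂) mod p = 9·(9 − 41) mod 11 = 9.
m = m₂ + h·q = 41 + 9·71 = 680.

680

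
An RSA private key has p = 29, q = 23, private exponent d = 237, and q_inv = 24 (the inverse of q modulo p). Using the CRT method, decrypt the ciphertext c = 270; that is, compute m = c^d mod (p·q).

d_p = d mod (p−1) = 237 mod 28 = 13; d_q = d mod (q−1) = 17.
m₁ = c^(d_p) mod p: c ≡ 9 (mod 29), and 9^13 mod 29 = 13.
m₂ = c^(d_q) mod q: c ≡ 17 (mod 23), and 17^17 mod 23 = 11.
h = q_inv·(m₁ − m₂) mod p = 24·(13 − 11) mod 29 = 19.
m = m₂ + h·q = 11 + 19·23 = 448.

448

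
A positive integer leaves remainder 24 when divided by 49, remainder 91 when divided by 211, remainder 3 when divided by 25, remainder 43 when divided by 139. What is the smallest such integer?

27882053

From a ≡ 24 (mod 49) write a = 24 + 49t. Substituting into a ≡ 91 (mod 211) gives 49t ≡ 67 (mod 211), and since 49⁻¹ ≡ 56 (mod 211), t ≡ 165. Hence a ≡ 24 + 49·165 = 8109 (mod 10339).
From a ≡ 8109 (mod 10339) write a = 8109 + 10339t. Substituting into a ≡ 3 (mod 25) gives 10339t ≡ 19 (mod 25), and since 14⁻¹ ≡ 9 (mod 25), t ≡ 21. Hence a ≡ 8109 + 10339·21 = 225228 (mod 258475).
From a ≡ 225228 (mod 258475) write a = 225228 + 258475t. Substituting into a ≡ 43 (mod 139) gives 258475t ≡ 134 (mod 139), and since 74⁻¹ ≡ 62 (mod 139), t ≡ 107. Hence a ≡ 225228 + 258475·107 = 27882053 (mod 35928025).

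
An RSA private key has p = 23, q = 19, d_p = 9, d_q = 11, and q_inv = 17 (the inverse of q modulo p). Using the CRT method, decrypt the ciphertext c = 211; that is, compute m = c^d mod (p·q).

m₁ = c^(d_p) mod p: c ≡ 4 (mod 23), and 4^9 mod 23 = 13.
m₂ = c^(d_q) mod q: c ≡ 2 (mod 19), and 2^11 mod 19 = 15.
h = q_inv·(m₁ − m₂) mod p = 17·(13 − 15) mod 23 = 12.
m = m₂ + h·q = 15 + 12·19 = 243.

243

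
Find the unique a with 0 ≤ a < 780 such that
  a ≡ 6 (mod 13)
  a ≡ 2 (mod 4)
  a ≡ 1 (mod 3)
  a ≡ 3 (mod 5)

58

From a ≡ 6 (mod 13) write a = 6 + 13t. Substituting into a ≡ 2 (mod 4) gives 13t ≡ 0 (mod 4), and since 1⁻¹ ≡ 1 (mod 4), t ≡ 0. Hence a ≡ 6 + 13·0 = 6 (mod 52).
From a ≡ 6 (mod 52) write a = 6 + 52t. Substituting into a ≡ 1 (mod 3) gives 52t ≡ 1 (mod 3), and since 1⁻¹ ≡ 1 (mod 3), t ≡ 1. Hence a ≡ 6 + 52·1 = 58 (mod 156).
From a ≡ 58 (mod 156) write a = 58 + 156t. Substituting into a ≡ 3 (mod 5) gives 156t ≡ 0 (mod 5), and since 1⁻¹ ≡ 1 (mod 5), t ≡ 0. Hence a ≡ 58 + 156·0 = 58 (mod 780).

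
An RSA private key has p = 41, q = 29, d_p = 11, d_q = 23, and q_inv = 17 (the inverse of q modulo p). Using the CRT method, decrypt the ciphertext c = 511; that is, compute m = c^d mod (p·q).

321

m₁ = c^(d_p) mod p: c ≡ 19 (mod 41), and 19^11 mod 41 = 34.
m₂ = c^(d_q) mod q: c ≡ 18 (mod 29), and 18^23 mod 29 = 2.
h = q_inv·(m₁ − m₂) mod p = 17·(34 − 2) mod 41 = 11.
m = m₂ + h·q = 2 + 11·29 = 321.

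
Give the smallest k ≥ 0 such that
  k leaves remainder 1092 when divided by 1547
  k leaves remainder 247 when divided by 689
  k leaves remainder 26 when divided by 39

239330

Combine the congruences pairwise.
gcd(1547, 689) = 13 and 13 | (247 − 1092), so the pair is consistent; merging gives k ≡ 75348 (mod 81991), where 81991 = lcm(1547, 689).
gcd(81991, 39) = 13 and 13 | (26 − 75348), so the pair is consistent; merging gives k ≡ 239330 (mod 245973), where 245973 = lcm(81991, 39).
The solution is unique modulo lcm(1547, 689, 39) = 245973.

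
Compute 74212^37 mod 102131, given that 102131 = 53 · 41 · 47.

Mod 53: 74212 ≡ 12; 12^37 ≡ 51 (mod 53).
Mod 41: 74212 ≡ 2; 2^37 ≡ 36 (mod 41).
Mod 47: 74212 ≡ 46; 46^37 ≡ 46 (mod 47).
Combine by CRT: x ≡ 51 (mod 53), x ≡ 36 (mod 41), x ≡ 46 (mod 47) ⇒ x ≡ 35296 (mod 102131).

35296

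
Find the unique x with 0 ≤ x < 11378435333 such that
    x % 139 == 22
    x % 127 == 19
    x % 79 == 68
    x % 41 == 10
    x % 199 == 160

11199570711

The moduli are pairwise coprime; N = 139·127·79·41·199 = 11378435333.
N/139 = 81859247; 81859247 ≡ 62 (mod 139); 62·74 ≡ 1, so inverse 74.
N/127 = 89593979; 89593979 ≡ 51 (mod 127); 51·5 ≡ 1, so inverse 5.
N/79 = 144030827; 144030827 ≡ 2 (mod 79); 2·40 ≡ 1, so inverse 40.
N/41 = 277522813; 277522813 ≡ 4 (mod 41); 4·31 ≡ 1, so inverse 31.
N/199 = 57178067; 57178067 ≡ 193 (mod 199); 193·33 ≡ 1, so inverse 33.
x ≡ 22·81859247·74 + 19·89593979·5 + 68·144030827·40 + 10·277522813·31 + 160·57178067·33 = 921474397351.
921474397351 mod 11378435333 = 11199570711.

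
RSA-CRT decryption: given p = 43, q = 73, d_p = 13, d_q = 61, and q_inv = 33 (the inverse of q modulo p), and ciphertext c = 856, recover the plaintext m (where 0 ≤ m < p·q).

2010

m₁ = c^(d_p) mod p: c ≡ 39 (mod 43), and 39^13 mod 43 = 32.
m₂ = c^(d_q) mod q: c ≡ 53 (mod 73), and 53^61 mod 73 = 39.
h = q_inv·(m₁ − m₂) mod p = 33·(32 − 39) mod 43 = 27.
m = m₂ + h·q = 39 + 27·73 = 2010.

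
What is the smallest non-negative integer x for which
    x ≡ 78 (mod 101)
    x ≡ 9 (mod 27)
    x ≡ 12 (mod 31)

57951

The moduli are pairwise coprime; N = 101·27·31 = 84537.
N/101 = 837; 837 ≡ 29 (mod 101); 29·7 ≡ 1, so inverse 7.
N/27 = 3131; 3131 ≡ 26 (mod 27); 26·26 ≡ 1, so inverse 26.
N/31 = 2727; 2727 ≡ 30 (mod 31); 30·30 ≡ 1, so inverse 30.
x ≡ 78·837·7 + 9·3131·26 + 12·2727·30 = 2171376.
2171376 mod 84537 = 57951.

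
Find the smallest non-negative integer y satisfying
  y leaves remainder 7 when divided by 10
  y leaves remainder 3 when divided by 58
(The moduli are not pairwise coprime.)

Combine the congruences pairwise.
gcd(10, 58) = 2 and 2 | (3 − 7), so the pair is consistent; merging gives y ≡ 177 (mod 290), where 290 = lcm(10, 58).
The solution is unique modulo lcm(10, 58) = 290.

177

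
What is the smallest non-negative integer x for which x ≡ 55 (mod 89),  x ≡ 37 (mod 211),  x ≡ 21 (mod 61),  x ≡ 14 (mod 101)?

23820460

The moduli are pairwise coprime; N = 89·211·61·101 = 115697419.
N/89 = 1299971; 1299971 ≡ 37 (mod 89); 37·77 ≡ 1, so inverse 77.
N/211 = 548329; 548329 ≡ 151 (mod 211); 151·109 ≡ 1, so inverse 109.
N/61 = 1896679; 1896679 ≡ 6 (mod 61); 6·51 ≡ 1, so inverse 51.
N/101 = 1145519; 1145519 ≡ 78 (mod 101); 78·79 ≡ 1, so inverse 79.
x ≡ 55·1299971·77 + 37·548329·109 + 21·1896679·51 + 14·1145519·79 = 11015075265.
11015075265 mod 115697419 = 23820460.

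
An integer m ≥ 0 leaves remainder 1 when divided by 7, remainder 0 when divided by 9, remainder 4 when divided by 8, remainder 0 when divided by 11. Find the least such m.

3564

From m ≡ 1 (mod 7) write m = 1 + 7t. Substituting into m ≡ 0 (mod 9) gives 7t ≡ 8 (mod 9), and since 7⁻¹ ≡ 4 (mod 9), t ≡ 5. Hence m ≡ 1 + 7·5 = 36 (mod 63).
From m ≡ 36 (mod 63) write m = 36 + 63t. Substituting into m ≡ 4 (mod 8) gives 63t ≡ 0 (mod 8), and since 7⁻¹ ≡ 7 (mod 8), t ≡ 0. Hence m ≡ 36 + 63·0 = 36 (mod 504).
From m ≡ 36 (mod 504) write m = 36 + 504t. Substituting into m ≡ 0 (mod 11) gives 504t ≡ 8 (mod 11), and since 9⁻¹ ≡ 5 (mod 11), t ≡ 7. Hence m ≡ 36 + 504·7 = 3564 (mod 5544).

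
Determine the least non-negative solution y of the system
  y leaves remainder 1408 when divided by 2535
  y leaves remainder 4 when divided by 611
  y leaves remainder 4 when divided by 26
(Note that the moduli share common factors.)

234628

gcd(2535, 611) = 13 and 13 | (4 − 1408), so the pair is consistent; merging gives y ≡ 115483 (mod 119145), where 119145 = lcm(2535, 611).
gcd(119145, 26) = 13 and 13 | (4 − 115483), so the pair is consistent; merging gives y ≡ 234628 (mod 238290), where 238290 = lcm(119145, 26).
The solution is unique modulo lcm(2535, 611, 26) = 238290.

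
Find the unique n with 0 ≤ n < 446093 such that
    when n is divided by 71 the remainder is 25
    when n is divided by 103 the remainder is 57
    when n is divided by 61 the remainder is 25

116962

Combine the congruences pairwise.
From n ≡ 25 (mod 71) write n = 25 + 71t. Substituting into n ≡ 57 (mod 103) gives 71t ≡ 32 (mod 103), and since 71⁻¹ ≡ 74 (mod 103), t ≡ 102. Hence n ≡ 25 + 71·102 = 7267 (mod 7313).
From n ≡ 7267 (mod 7313) write n = 7267 + 7313t. Substituting into n ≡ 25 (mod 61) gives 7313t ≡ 17 (mod 61), and since 54⁻¹ ≡ 26 (mod 61), t ≡ 15. Hence n ≡ 7267 + 7313·15 = 116962 (mod 446093).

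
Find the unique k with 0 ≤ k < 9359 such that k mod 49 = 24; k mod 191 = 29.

220

From k ≡ 24 (mod 49) write k = 24 + 49t. Substituting into k ≡ 29 (mod 191) gives 49t ≡ 5 (mod 191), and since 49⁻¹ ≡ 39 (mod 191), t ≡ 4. Hence k ≡ 24 + 49·4 = 220 (mod 9359).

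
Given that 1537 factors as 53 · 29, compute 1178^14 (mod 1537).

Mod 53: 1178 ≡ 12; 12^14 ≡ 11 (mod 53).
Mod 29: 1178 ≡ 18; 18^14 ≡ 28 (mod 29).
Combine by CRT: x ≡ 11 (mod 53), x ≡ 28 (mod 29) ⇒ x ≡ 753 (mod 1537).

753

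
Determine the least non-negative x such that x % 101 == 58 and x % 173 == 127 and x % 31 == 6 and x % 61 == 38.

Combine the congruences pairwise.
From x ≡ 58 (mod 101) write x = 58 + 101t. Substituting into x ≡ 127 (mod 173) gives 101t ≡ 69 (mod 173), and since 101⁻¹ ≡ 12 (mod 173), t ≡ 136. Hence x ≡ 58 + 101·136 = 13794 (mod 17473).
From x ≡ 13794 (mod 17473) write x = 13794 + 17473t. Substituting into x ≡ 6 (mod 31) gives 17473t ≡ 7 (mod 31), and since 20⁻¹ ≡ 14 (mod 31), t ≡ 5. Hence x ≡ 13794 + 17473·5 = 101159 (mod 541663).
From x ≡ 101159 (mod 541663) write x = 101159 + 541663t. Substituting into x ≡ 38 (mod 61) gives 541663t ≡ 17 (mod 61), and since 44⁻¹ ≡ 43 (mod 61), t ≡ 60. Hence x ≡ 101159 + 541663·60 = 32600939 (mod 33041443).

32600939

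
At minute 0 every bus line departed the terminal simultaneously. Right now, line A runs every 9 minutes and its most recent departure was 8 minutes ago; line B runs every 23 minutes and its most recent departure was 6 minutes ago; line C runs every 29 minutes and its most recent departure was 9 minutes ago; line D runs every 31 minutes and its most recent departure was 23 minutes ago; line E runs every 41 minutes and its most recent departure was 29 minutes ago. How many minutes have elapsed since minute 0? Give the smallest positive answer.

3790889

The moduli are pairwise coprime; N = 9·23·29·31·41 = 7629813.
N/9 = 847757; 847757 ≡ 2 (mod 9); 2·5 ≡ 1, so inverse 5.
N/23 = 331731; 331731 ≡ 2 (mod 23); 2·12 ≡ 1, so inverse 12.
N/29 = 263097; 263097 ≡ 9 (mod 29); 9·13 ≡ 1, so inverse 13.
N/31 = 246123; 246123 ≡ 14 (mod 31); 14·20 ≡ 1, so inverse 20.
N/41 = 186093; 186093 ≡ 35 (mod 41); 35·34 ≡ 1, so inverse 34.
t ≡ 8·847757·5 + 6·331731·12 + 9·263097·13 + 23·246123·20 + 29·186093·34 = 385281539.
385281539 mod 7629813 = 3790889.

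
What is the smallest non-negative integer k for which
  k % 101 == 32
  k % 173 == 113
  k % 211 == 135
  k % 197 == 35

Combine the congruences pairwise.
From k ≡ 32 (mod 101) write k = 32 + 101t. Substituting into k ≡ 113 (mod 173) gives 101t ≡ 81 (mod 173), and since 101⁻¹ ≡ 12 (mod 173), t ≡ 107. Hence k ≡ 32 + 101·107 = 10839 (mod 17473).
From k ≡ 10839 (mod 17473) write k = 10839 + 17473t. Substituting into k ≡ 135 (mod 211) gives 17473t ≡ 57 (mod 211), and since 171⁻¹ ≡ 58 (mod 211), t ≡ 141. Hence k ≡ 10839 + 17473·141 = 2474532 (mod 3686803).
From k ≡ 2474532 (mod 3686803) write k = 2474532 + 3686803t. Substituting into k ≡ 35 (mod 197) gives 3686803t ≡ 20 (mod 197), and since 145⁻¹ ≡ 125 (mod 197), t ≡ 136. Hence k ≡ 2474532 + 3686803·136 = 503879740 (mod 726300191).

503879740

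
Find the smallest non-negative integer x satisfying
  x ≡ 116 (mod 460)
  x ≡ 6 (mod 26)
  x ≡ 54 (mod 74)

55776

Combine the congruences pairwise.
gcd(460, 26) = 2 and 2 | (6 − 116), so the pair is consistent; merging gives x ≡ 1956 (mod 5980), where 5980 = lcm(460, 26).
gcd(5980, 74) = 2 and 2 | (54 − 1956), so the pair is consistent; merging gives x ≡ 55776 (mod 221260), where 221260 = lcm(5980, 74).
The solution is unique modulo lcm(460, 26, 74) = 221260.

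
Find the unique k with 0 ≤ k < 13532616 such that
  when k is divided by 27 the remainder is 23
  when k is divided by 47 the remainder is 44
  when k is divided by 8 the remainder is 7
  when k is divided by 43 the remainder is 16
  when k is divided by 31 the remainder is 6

From k ≡ 23 (mod 27) write k = 23 + 27t. Substituting into k ≡ 44 (mod 47) gives 27t ≡ 21 (mod 47), and since 27⁻¹ ≡ 7 (mod 47), t ≡ 6. Hence k ≡ 23 + 27·6 = 185 (mod 1269).
From k ≡ 185 (mod 1269) write k = 185 + 1269t. Substituting into k ≡ 7 (mod 8) gives 1269t ≡ 6 (mod 8), and since 5⁻¹ ≡ 5 (mod 8), t ≡ 6. Hence k ≡ 185 + 1269·6 = 7799 (mod 10152).
From k ≡ 7799 (mod 10152) write k = 7799 + 10152t. Substituting into k ≡ 16 (mod 43) gives 10152t ≡ 0 (mod 43), and since 4⁻¹ ≡ 11 (mod 43), t ≡ 0. Hence k ≡ 7799 + 10152·0 = 7799 (mod 436536).
From k ≡ 7799 (mod 436536) write k = 7799 + 436536t. Substituting into k ≡ 6 (mod 31) gives 436536t ≡ 19 (mod 31), and since 25⁻¹ ≡ 5 (mod 31), t ≡ 2. Hence k ≡ 7799 + 436536·2 = 880871 (mod 13532616).

880871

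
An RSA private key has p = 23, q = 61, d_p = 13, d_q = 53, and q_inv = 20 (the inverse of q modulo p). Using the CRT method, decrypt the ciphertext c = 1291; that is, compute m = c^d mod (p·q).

m₁ = c^(d_p) mod p: c ≡ 3 (mod 23), and 3^13 mod 23 = 9.
m₂ = c^(d_q) mod q: c ≡ 10 (mod 61), and 10^53 mod 61 = 54.
h = q_inv·(m₁ − m₂) mod p = 20·(9 − 54) mod 23 = 20.
m = m₂ + h·q = 54 + 20·61 = 1274.

1274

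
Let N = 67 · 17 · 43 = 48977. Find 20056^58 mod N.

33506

Mod 67: 20056 ≡ 23; 23^58 ≡ 6 (mod 67).
Mod 17: 20056 ≡ 13; by Fermat, exponent reduces to 58 mod 16 = 10; 13^10 ≡ 16 (mod 17).
Mod 43: 20056 ≡ 18; by Fermat, exponent reduces to 58 mod 42 = 16; 18^16 ≡ 9 (mod 43).
Combine by CRT: x ≡ 6 (mod 67), x ≡ 16 (mod 17), x ≡ 9 (mod 43) ⇒ x ≡ 33506 (mod 48977).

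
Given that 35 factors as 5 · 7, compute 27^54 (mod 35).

29

Mod 5: 27 ≡ 2; by Fermat, exponent reduces to 54 mod 4 = 2; 2^2 ≡ 4 (mod 5).
Mod 7: 27 ≡ 6; since 6 | 54, by Fermat 6^54 ≡ 1 (mod 7).
Combine by CRT: x ≡ 4 (mod 5), x ≡ 1 (mod 7) ⇒ x ≡ 29 (mod 35).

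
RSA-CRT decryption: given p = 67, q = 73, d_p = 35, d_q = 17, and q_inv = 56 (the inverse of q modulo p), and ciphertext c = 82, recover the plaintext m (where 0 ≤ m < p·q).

3642

m₁ = c^(d_p) mod p: c ≡ 15 (mod 67), and 15^35 mod 67 = 24.
m₂ = c^(d_q) mod q: c ≡ 9 (mod 73), and 9^17 mod 73 = 65.
h = q_inv·(m₁ − m₂) mod p = 56·(24 − 65) mod 67 = 49.
m = m₂ + h·q = 65 + 49·73 = 3642.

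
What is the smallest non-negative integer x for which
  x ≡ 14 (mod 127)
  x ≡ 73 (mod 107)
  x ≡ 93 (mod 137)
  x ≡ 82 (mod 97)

The moduli are pairwise coprime; N = 127·107·137·97 = 180584221.
N/127 = 1421923; 1421923 ≡ 31 (mod 127); 31·41 ≡ 1, so inverse 41.
N/107 = 1687703; 1687703 ≡ 99 (mod 107); 99·40 ≡ 1, so inverse 40.
N/137 = 1318133; 1318133 ≡ 56 (mod 137); 56·115 ≡ 1, so inverse 115.
N/97 = 1861693; 1861693 ≡ 69 (mod 97); 69·45 ≡ 1, so inverse 45.
x ≡ 14·1421923·41 + 73·1687703·40 + 93·1318133·115 + 82·1861693·45 = 26711356167.
26711356167 mod 180584221 = 165475680.

165475680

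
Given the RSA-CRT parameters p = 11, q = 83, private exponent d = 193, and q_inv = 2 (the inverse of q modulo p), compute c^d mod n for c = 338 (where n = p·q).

d_p = d mod (p−1) = 193 mod 10 = 3; d_q = d mod (q−1) = 29.
m₁ = c^(d_p) mod p: c ≡ 8 (mod 11), and 8^3 mod 11 = 6.
m₂ = c^(d_q) mod q: c ≡ 6 (mod 83), and 6^29 mod 83 = 39.
h = q_inv·(m₁ − m₂) mod p = 2·(6 − 39) mod 11 = 0.
m = m₂ + h·q = 39 + 0·83 = 39.

39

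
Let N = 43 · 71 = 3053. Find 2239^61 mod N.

2986

Mod 43: 2239 ≡ 3; by Fermat, exponent reduces to 61 mod 42 = 19; 3^19 ≡ 19 (mod 43).
Mod 71: 2239 ≡ 38; 38^61 ≡ 4 (mod 71).
Combine by CRT: x ≡ 19 (mod 43), x ≡ 4 (mod 71) ⇒ x ≡ 2986 (mod 3053).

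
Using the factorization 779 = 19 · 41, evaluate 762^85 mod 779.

383

Mod 19: 762 ≡ 2; by Fermat, exponent reduces to 85 mod 18 = 13; 2^13 ≡ 3 (mod 19).
Mod 41: 762 ≡ 24; by Fermat, exponent reduces to 85 mod 40 = 5; 24^5 ≡ 14 (mod 41).
Combine by CRT: x ≡ 3 (mod 19), x ≡ 14 (mod 41) ⇒ x ≡ 383 (mod 779).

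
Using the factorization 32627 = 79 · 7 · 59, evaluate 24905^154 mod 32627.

25691

Mod 79: 24905 ≡ 20; by Fermat, exponent reduces to 154 mod 78 = 76; 20^76 ≡ 16 (mod 79).
Mod 7: 24905 ≡ 6; by Fermat, exponent reduces to 154 mod 6 = 4; 6^4 ≡ 1 (mod 7).
Mod 59: 24905 ≡ 7; by Fermat, exponent reduces to 154 mod 58 = 38; 7^38 ≡ 26 (mod 59).
Combine by CRT: x ≡ 16 (mod 79), x ≡ 1 (mod 7), x ≡ 26 (mod 59) ⇒ x ≡ 25691 (mod 32627).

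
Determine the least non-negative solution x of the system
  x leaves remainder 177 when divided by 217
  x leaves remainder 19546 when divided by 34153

gcd(217, 34153) = 7 and 7 | (19546 − 177), so the pair is consistent; merging gives x ≡ 702606 (mod 1058743), where 1058743 = lcm(217, 34153).
The solution is unique modulo lcm(217, 34153) = 1058743.

702606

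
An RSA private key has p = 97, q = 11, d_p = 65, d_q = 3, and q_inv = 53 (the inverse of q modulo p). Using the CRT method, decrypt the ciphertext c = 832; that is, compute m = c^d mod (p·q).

m₁ = c^(d_p) mod p: c ≡ 56 (mod 97), and 56^65 mod 97 = 21.
m₂ = c^(d_q) mod q: c ≡ 7 (mod 11), and 7^3 mod 11 = 2.
h = q_inv·(m₁ − m₂) mod p = 53·(21 − 2) mod 97 = 37.
m = m₂ + h·q = 2 + 37·11 = 409.

409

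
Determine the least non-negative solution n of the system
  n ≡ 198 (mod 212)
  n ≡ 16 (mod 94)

Combine the congruences pairwise.
gcd(212, 94) = 2 and 2 | (16 − 198), so the pair is consistent; merging gives n ≡ 2742 (mod 9964), where 9964 = lcm(212, 94).
The solution is unique modulo lcm(212, 94) = 9964.

2742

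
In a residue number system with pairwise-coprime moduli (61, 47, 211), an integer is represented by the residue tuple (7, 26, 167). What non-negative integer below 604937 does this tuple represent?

The moduli are pairwise coprime; N = 61·47·211 = 604937.
N/61 = 9917; 9917 ≡ 35 (mod 61); 35·7 ≡ 1, so inverse 7.
N/47 = 12871; 12871 ≡ 40 (mod 47); 40·20 ≡ 1, so inverse 20.
N/211 = 2867; 2867 ≡ 124 (mod 211); 124·97 ≡ 1, so inverse 97.
x ≡ 7·9917·7 + 26·12871·20 + 167·2867·97 = 53621386.
53621386 mod 604937 = 386930.

386930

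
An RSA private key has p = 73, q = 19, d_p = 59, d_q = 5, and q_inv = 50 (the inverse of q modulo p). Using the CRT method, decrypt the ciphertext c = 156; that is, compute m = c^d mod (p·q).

m₁ = c^(d_p) mod p: c ≡ 10 (mod 73), and 10^59 mod 73 = 51.
m₂ = c^(d_q) mod q: c ≡ 4 (mod 19), and 4^5 mod 19 = 17.
h = q_inv·(m₁ − m₂) mod p = 50·(51 − 17) mod 73 = 21.
m = m₂ + h·q = 17 + 21·19 = 416.

416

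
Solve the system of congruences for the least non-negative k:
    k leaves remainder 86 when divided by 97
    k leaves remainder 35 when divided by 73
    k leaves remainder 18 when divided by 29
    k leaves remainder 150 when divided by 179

18779577

The moduli are pairwise coprime; N = 97·73·29·179 = 36757471.
N/97 = 378943; 378943 ≡ 61 (mod 97); 61·35 ≡ 1, so inverse 35.
N/73 = 503527; 503527 ≡ 46 (mod 73); 46·27 ≡ 1, so inverse 27.
N/29 = 1267499; 1267499 ≡ 25 (mod 29); 25·7 ≡ 1, so inverse 7.
N/179 = 205349; 205349 ≡ 36 (mod 179); 36·5 ≡ 1, so inverse 5.
k ≡ 86·378943·35 + 35·503527·27 + 18·1267499·7 + 150·205349·5 = 1930168069.
1930168069 mod 36757471 = 18779577.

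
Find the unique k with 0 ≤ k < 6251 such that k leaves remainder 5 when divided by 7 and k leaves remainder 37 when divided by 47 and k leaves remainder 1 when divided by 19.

3421

The moduli are pairwise coprime; N = 7·47·19 = 6251.
N/7 = 893; 893 ≡ 4 (mod 7); 4·2 ≡ 1, so inverse 2.
N/47 = 133; 133 ≡ 39 (mod 47); 39·41 ≡ 1, so inverse 41.
N/19 = 329; 329 ≡ 6 (mod 19); 6·16 ≡ 1, so inverse 16.
k ≡ 5·893·2 + 37·133·41 + 1·329·16 = 215955.
215955 mod 6251 = 3421.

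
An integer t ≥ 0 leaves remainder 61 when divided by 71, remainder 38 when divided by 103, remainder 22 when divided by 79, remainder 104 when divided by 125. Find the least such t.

57615354

From t ≡ 61 (mod 71) write t = 61 + 71s. Substituting into t ≡ 38 (mod 103) gives 71s ≡ 80 (mod 103), and since 71⁻¹ ≡ 74 (mod 103), s ≡ 49. Hence t ≡ 61 + 71·49 = 3540 (mod 7313).
From t ≡ 3540 (mod 7313) write t = 3540 + 7313s. Substituting into t ≡ 22 (mod 79) gives 7313s ≡ 37 (mod 79), and since 45⁻¹ ≡ 72 (mod 79), s ≡ 57. Hence t ≡ 3540 + 7313·57 = 420381 (mod 577727).
From t ≡ 420381 (mod 577727) write t = 420381 + 577727s. Substituting into t ≡ 104 (mod 125) gives 577727s ≡ 98 (mod 125), and since 102⁻¹ ≡ 38 (mod 125), s ≡ 99. Hence t ≡ 420381 + 577727·99 = 57615354 (mod 72215875).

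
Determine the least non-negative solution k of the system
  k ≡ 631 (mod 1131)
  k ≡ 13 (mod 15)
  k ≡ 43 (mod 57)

gcd(1131, 15) = 3 and 3 | (13 − 631), so the pair is consistent; merging gives k ≡ 2893 (mod 5655), where 5655 = lcm(1131, 15).
gcd(5655, 57) = 3 and 3 | (43 − 2893), so the pair is consistent; merging gives k ≡ 2893 (mod 107445), where 107445 = lcm(5655, 57).
The solution is unique modulo lcm(1131, 15, 57) = 107445.

2893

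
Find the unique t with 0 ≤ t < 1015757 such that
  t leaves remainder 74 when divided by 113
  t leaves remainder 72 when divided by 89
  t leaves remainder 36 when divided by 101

From t ≡ 74 (mod 113) write t = 74 + 113s. Substituting into t ≡ 72 (mod 89) gives 113s ≡ 87 (mod 89), and since 24⁻¹ ≡ 26 (mod 89), s ≡ 37. Hence t ≡ 74 + 113·37 = 4255 (mod 10057).
From t ≡ 4255 (mod 10057) write t = 4255 + 10057s. Substituting into t ≡ 36 (mod 101) gives 10057s ≡ 23 (mod 101), and since 58⁻¹ ≡ 54 (mod 101), s ≡ 30. Hence t ≡ 4255 + 10057·30 = 305965 (mod 1015757).

305965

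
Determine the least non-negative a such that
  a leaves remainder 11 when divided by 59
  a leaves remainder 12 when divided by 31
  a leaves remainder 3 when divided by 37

The moduli are pairwise coprime; N = 59·31·37 = 67673.
N/59 = 1147; 1147 ≡ 26 (mod 59); 26·25 ≡ 1, so inverse 25.
N/31 = 2183; 2183 ≡ 13 (mod 31); 13·12 ≡ 1, so inverse 12.
N/37 = 1829; 1829 ≡ 16 (mod 37); 16·7 ≡ 1, so inverse 7.
a ≡ 11·1147·25 + 12·2183·12 + 3·1829·7 = 668186.
668186 mod 67673 = 59129.

59129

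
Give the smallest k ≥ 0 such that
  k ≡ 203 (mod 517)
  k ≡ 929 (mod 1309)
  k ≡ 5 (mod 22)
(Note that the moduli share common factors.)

gcd(517, 1309) = 11 and 11 | (929 − 203), so the pair is consistent; merging gives k ≡ 4856 (mod 61523), where 61523 = lcm(517, 1309).
gcd(61523, 22) = 11 and 11 | (5 − 4856), so the pair is consistent; merging gives k ≡ 66379 (mod 123046), where 123046 = lcm(61523, 22).
The solution is unique modulo lcm(517, 1309, 22) = 123046.

66379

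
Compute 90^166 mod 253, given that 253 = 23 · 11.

Mod 23: 90 ≡ 21; by Fermat, exponent reduces to 166 mod 22 = 12; 21^12 ≡ 2 (mod 23).
Mod 11: 90 ≡ 2; by Fermat, exponent reduces to 166 mod 10 = 6; 2^6 ≡ 9 (mod 11).
Combine by CRT: x ≡ 2 (mod 23), x ≡ 9 (mod 11) ⇒ x ≡ 163 (mod 253).

163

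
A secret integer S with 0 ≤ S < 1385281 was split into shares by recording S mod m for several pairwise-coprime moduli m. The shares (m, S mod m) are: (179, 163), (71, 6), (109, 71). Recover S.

74627

From S ≡ 163 (mod 179) write S = 163 + 179t. Substituting into S ≡ 6 (mod 71) gives 179t ≡ 56 (mod 71), and since 37⁻¹ ≡ 48 (mod 71), t ≡ 61. Hence S ≡ 163 + 179·61 = 11082 (mod 12709).
From S ≡ 11082 (mod 12709) write S = 11082 + 12709t. Substituting into S ≡ 71 (mod 109) gives 12709t ≡ 107 (mod 109), and since 65⁻¹ ≡ 52 (mod 109), t ≡ 5. Hence S ≡ 11082 + 12709·5 = 74627 (mod 1385281).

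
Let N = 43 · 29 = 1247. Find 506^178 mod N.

Mod 43: 506 ≡ 33; by Fermat, exponent reduces to 178 mod 42 = 10; 33^10 ≡ 23 (mod 43).
Mod 29: 506 ≡ 13; by Fermat, exponent reduces to 178 mod 28 = 10; 13^10 ≡ 7 (mod 29).
Combine by CRT: x ≡ 23 (mod 43), x ≡ 7 (mod 29) ⇒ x ≡ 152 (mod 1247).

152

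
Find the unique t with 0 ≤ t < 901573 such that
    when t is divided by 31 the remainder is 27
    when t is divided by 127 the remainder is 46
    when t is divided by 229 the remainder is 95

102916

From t ≡ 27 (mod 31) write t = 27 + 31s. Substituting into t ≡ 46 (mod 127) gives 31s ≡ 19 (mod 127), and since 31⁻¹ ≡ 41 (mod 127), s ≡ 17. Hence t ≡ 27 + 31·17 = 554 (mod 3937).
From t ≡ 554 (mod 3937) write t = 554 + 3937s. Substituting into t ≡ 95 (mod 229) gives 3937s ≡ 228 (mod 229), and since 44⁻¹ ≡ 203 (mod 229), s ≡ 26. Hence t ≡ 554 + 3937·26 = 102916 (mod 901573).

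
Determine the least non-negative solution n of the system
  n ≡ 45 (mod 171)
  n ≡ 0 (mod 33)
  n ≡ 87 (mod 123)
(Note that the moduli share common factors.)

71181

Combine the congruences pairwise.
gcd(171, 33) = 3 and 3 | (0 − 45), so the pair is consistent; merging gives n ≡ 1584 (mod 1881), where 1881 = lcm(171, 33).
gcd(1881, 123) = 3 and 3 | (87 − 1584), so the pair is consistent; merging gives n ≡ 71181 (mod 77121), where 77121 = lcm(1881, 123).
The solution is unique modulo lcm(171, 33, 123) = 77121.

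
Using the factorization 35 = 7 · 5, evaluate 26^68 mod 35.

Mod 7: 26 ≡ 5; by Fermat, exponent reduces to 68 mod 6 = 2; 5^2 ≡ 4 (mod 7).
Mod 5: 26 ≡ 1; since 4 | 68, by Fermat 1^68 ≡ 1 (mod 5).
Combine by CRT: x ≡ 4 (mod 7), x ≡ 1 (mod 5) ⇒ x ≡ 11 (mod 35).

11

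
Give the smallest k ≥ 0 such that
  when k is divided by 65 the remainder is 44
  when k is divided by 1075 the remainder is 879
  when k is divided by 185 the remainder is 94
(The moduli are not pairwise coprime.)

354554

gcd(65, 1075) = 5 and 5 | (879 − 44), so the pair is consistent; merging gives k ≡ 5179 (mod 13975), where 13975 = lcm(65, 1075).
gcd(13975, 185) = 5 and 5 | (94 − 5179), so the pair is consistent; merging gives k ≡ 354554 (mod 517075), where 517075 = lcm(13975, 185).
The solution is unique modulo lcm(65, 1075, 185) = 517075.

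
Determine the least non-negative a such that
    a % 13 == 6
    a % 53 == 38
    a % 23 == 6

8677

The moduli are pairwise coprime; N = 13·53·23 = 15847.
N/13 = 1219; 1219 ≡ 10 (mod 13); 10·4 ≡ 1, so inverse 4.
N/53 = 299; 299 ≡ 34 (mod 53); 34·39 ≡ 1, so inverse 39.
N/23 = 689; 689 ≡ 22 (mod 23); 22·22 ≡ 1, so inverse 22.
a ≡ 6·1219·4 + 38·299·39 + 6·689·22 = 563322.
563322 mod 15847 = 8677.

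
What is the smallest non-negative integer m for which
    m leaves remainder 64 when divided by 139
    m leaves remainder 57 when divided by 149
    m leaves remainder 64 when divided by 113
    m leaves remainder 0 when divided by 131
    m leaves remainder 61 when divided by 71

16905616941

From m ≡ 64 (mod 139) write m = 64 + 139t. Substituting into m ≡ 57 (mod 149) gives 139t ≡ 142 (mod 149), and since 139⁻¹ ≡ 134 (mod 149), t ≡ 105. Hence m ≡ 64 + 139·105 = 14659 (mod 20711).
From m ≡ 14659 (mod 20711) write m = 14659 + 20711t. Substituting into m ≡ 64 (mod 113) gives 20711t ≡ 95 (mod 113), and since 32⁻¹ ≡ 53 (mod 113), t ≡ 63. Hence m ≡ 14659 + 20711·63 = 1319452 (mod 2340343).
From m ≡ 1319452 (mod 2340343) write m = 1319452 + 2340343t. Substituting into m ≡ 0 (mod 131) gives 2340343t ≡ 111 (mod 131), and since 28⁻¹ ≡ 117 (mod 131), t ≡ 18. Hence m ≡ 1319452 + 2340343·18 = 43445626 (mod 306584933).
From m ≡ 43445626 (mod 306584933) write m = 43445626 + 306584933t. Substituting into m ≡ 61 (mod 71) gives 306584933t ≡ 45 (mod 71), and since 46⁻¹ ≡ 17 (mod 71), t ≡ 55. Hence m ≡ 43445626 + 306584933·55 = 16905616941 (mod 21767530243).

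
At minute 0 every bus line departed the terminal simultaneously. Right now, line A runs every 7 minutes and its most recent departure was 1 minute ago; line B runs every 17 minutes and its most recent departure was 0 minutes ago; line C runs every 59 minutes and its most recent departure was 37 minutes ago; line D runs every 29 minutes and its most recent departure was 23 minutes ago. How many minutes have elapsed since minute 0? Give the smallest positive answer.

The moduli are pairwise coprime; N = 7·17·59·29 = 203609.
N/7 = 29087; 29087 ≡ 2 (mod 7); 2·4 ≡ 1, so inverse 4.
N/17 = 11977; 11977 ≡ 9 (mod 17); 9·2 ≡ 1, so inverse 2.
N/59 = 3451; 3451 ≡ 29 (mod 59); 29·57 ≡ 1, so inverse 57.
N/29 = 7021; 7021 ≡ 3 (mod 29); 3·10 ≡ 1, so inverse 10.
t ≡ 1·29087·4 + 0·11977·2 + 37·3451·57 + 23·7021·10 = 9009337.
9009337 mod 203609 = 50541.

50541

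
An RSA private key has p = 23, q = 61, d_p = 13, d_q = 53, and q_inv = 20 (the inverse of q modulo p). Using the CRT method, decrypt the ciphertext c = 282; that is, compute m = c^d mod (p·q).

m₁ = c^(d_p) mod p: c ≡ 6 (mod 23), and 6^13 mod 23 = 13.
m₂ = c^(d_q) mod q: c ≡ 38 (mod 61), and 38^53 mod 61 = 28.
h = q_inv·(m₁ − m₂) mod p = 20·(13 − 28) mod 23 = 22.
m = m₂ + h·q = 28 + 22·61 = 1370.

1370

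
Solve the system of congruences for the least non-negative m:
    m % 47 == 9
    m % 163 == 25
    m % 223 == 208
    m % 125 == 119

From m ≡ 9 (mod 47) write m = 9 + 47t. Substituting into m ≡ 25 (mod 163) gives 47t ≡ 16 (mod 163), and since 47⁻¹ ≡ 111 (mod 163), t ≡ 146. Hence m ≡ 9 + 47·146 = 6871 (mod 7661).
From m ≡ 6871 (mod 7661) write m = 6871 + 7661t. Substituting into m ≡ 208 (mod 223) gives 7661t ≡ 27 (mod 223), and since 79⁻¹ ≡ 48 (mod 223), t ≡ 181. Hence m ≡ 6871 + 7661·181 = 1393512 (mod 1708403).
From m ≡ 1393512 (mod 1708403) write m = 1393512 + 1708403t. Substituting into m ≡ 119 (mod 125) gives 1708403t ≡ 107 (mod 125), and since 28⁻¹ ≡ 67 (mod 125), t ≡ 44. Hence m ≡ 1393512 + 1708403·44 = 76563244 (mod 213550375).

76563244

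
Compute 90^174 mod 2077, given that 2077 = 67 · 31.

Mod 67: 90 ≡ 23; by Fermat, exponent reduces to 174 mod 66 = 42; 23^42 ≡ 15 (mod 67).
Mod 31: 90 ≡ 28; by Fermat, exponent reduces to 174 mod 30 = 24; 28^24 ≡ 2 (mod 31).
Combine by CRT: x ≡ 15 (mod 67), x ≡ 2 (mod 31) ⇒ x ≡ 1087 (mod 2077).

1087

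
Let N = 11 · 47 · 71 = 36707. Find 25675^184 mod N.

23266

Mod 11: 25675 ≡ 1; by Fermat, exponent reduces to 184 mod 10 = 4; 1^4 ≡ 1 (mod 11).
Mod 47: 25675 ≡ 13; since 46 | 184, by Fermat 13^184 ≡ 1 (mod 47).
Mod 71: 25675 ≡ 44; by Fermat, exponent reduces to 184 mod 70 = 44; 44^44 ≡ 49 (mod 71).
Combine by CRT: x ≡ 1 (mod 11), x ≡ 1 (mod 47), x ≡ 49 (mod 71) ⇒ x ≡ 23266 (mod 36707).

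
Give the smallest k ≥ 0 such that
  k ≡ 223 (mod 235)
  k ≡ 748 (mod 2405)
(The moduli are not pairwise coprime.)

111378

gcd(235, 2405) = 5 and 5 | (748 − 223), so the pair is consistent; merging gives k ≡ 111378 (mod 113035), where 113035 = lcm(235, 2405).
The solution is unique modulo lcm(235, 2405) = 113035.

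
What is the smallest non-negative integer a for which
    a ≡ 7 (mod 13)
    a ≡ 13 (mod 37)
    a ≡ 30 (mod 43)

The moduli are pairwise coprime; N = 13·37·43 = 20683.
N/13 = 1591; 1591 ≡ 5 (mod 13); 5·8 ≡ 1, so inverse 8.
N/37 = 559; 559 ≡ 4 (mod 37); 4·28 ≡ 1, so inverse 28.
N/43 = 481; 481 ≡ 8 (mod 43); 8·27 ≡ 1, so inverse 27.
a ≡ 7·1591·8 + 13·559·28 + 30·481·27 = 682182.
682182 mod 20683 = 20326.

20326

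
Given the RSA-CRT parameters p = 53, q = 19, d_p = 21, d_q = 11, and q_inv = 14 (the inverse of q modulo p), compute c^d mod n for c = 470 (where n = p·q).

203

m₁ = c^(d_p) mod p: c ≡ 46 (mod 53), and 46^21 mod 53 = 44.
m₂ = c^(d_q) mod q: c ≡ 14 (mod 19), and 14^11 mod 19 = 13.
h = q_inv·(m₁ − m₂) mod p = 14·(44 − 13) mod 53 = 10.
m = m₂ + h·q = 13 + 10·19 = 203.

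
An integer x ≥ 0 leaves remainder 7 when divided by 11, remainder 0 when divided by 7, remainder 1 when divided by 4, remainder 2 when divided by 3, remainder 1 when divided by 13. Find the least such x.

8477

The moduli are pairwise coprime; N = 11·7·4·3·13 = 12012.
N/11 = 1092; 1092 ≡ 3 (mod 11); 3·4 ≡ 1, so inverse 4.
N/7 = 1716; 1716 ≡ 1 (mod 7), inverse 1.
N/4 = 3003; 3003 ≡ 3 (mod 4); 3·3 ≡ 1, so inverse 3.
N/3 = 4004; 4004 ≡ 2 (mod 3); 2·2 ≡ 1, so inverse 2.
N/13 = 924; 924 ≡ 1 (mod 13), inverse 1.
x ≡ 7·1092·4 + 0·1716·1 + 1·3003·3 + 2·4004·2 + 1·924·1 = 56525.
56525 mod 12012 = 8477.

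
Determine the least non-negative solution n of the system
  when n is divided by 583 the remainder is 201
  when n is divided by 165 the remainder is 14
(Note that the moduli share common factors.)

6614

Combine the congruences pairwise.
gcd(583, 165) = 11 and 11 | (14 − 201), so the pair is consistent; merging gives n ≡ 6614 (mod 8745), where 8745 = lcm(583, 165).
The solution is unique modulo lcm(583, 165) = 8745.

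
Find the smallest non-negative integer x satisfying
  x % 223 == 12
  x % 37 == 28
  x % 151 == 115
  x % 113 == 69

From x ≡ 12 (mod 223) write x = 12 + 223t. Substituting into x ≡ 28 (mod 37) gives 223t ≡ 16 (mod 37), and since 1⁻¹ ≡ 1 (mod 37), t ≡ 16. Hence x ≡ 12 + 223·16 = 3580 (mod 8251).
From x ≡ 3580 (mod 8251) write x = 3580 + 8251t. Substituting into x ≡ 115 (mod 151) gives 8251t ≡ 8 (mod 151), and since 97⁻¹ ≡ 137 (mod 151), t ≡ 39. Hence x ≡ 3580 + 8251·39 = 325369 (mod 1245901).
From x ≡ 325369 (mod 1245901) write x = 325369 + 1245901t. Substituting into x ≡ 69 (mod 113) gives 1245901t ≡ 27 (mod 113), and since 76⁻¹ ≡ 58 (mod 113), t ≡ 97. Hence x ≡ 325369 + 1245901·97 = 121177766 (mod 140786813).

121177766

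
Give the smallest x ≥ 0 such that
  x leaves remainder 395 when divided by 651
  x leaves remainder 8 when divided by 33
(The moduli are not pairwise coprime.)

Combine the congruences pairwise.
gcd(651, 33) = 3 and 3 | (8 − 395), so the pair is consistent; merging gives x ≡ 6905 (mod 7161), where 7161 = lcm(651, 33).
The solution is unique modulo lcm(651, 33) = 7161.

6905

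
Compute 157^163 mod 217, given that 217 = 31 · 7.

101

Mod 31: 157 ≡ 2; by Fermat, exponent reduces to 163 mod 30 = 13; 2^13 ≡ 8 (mod 31).
Mod 7: 157 ≡ 3; by Fermat, exponent reduces to 163 mod 6 = 1; 3^1 ≡ 3 (mod 7).
Combine by CRT: x ≡ 8 (mod 31), x ≡ 3 (mod 7) ⇒ x ≡ 101 (mod 217).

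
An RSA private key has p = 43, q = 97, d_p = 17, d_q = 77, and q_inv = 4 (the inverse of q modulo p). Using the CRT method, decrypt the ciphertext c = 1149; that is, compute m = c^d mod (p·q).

m₁ = c^(d_p) mod p: c ≡ 31 (mod 43), and 31^17 mod 43 = 13.
m₂ = c^(d_q) mod q: c ≡ 82 (mod 97), and 82^77 mod 97 = 60.
h = q_inv·(m₁ − m₂) mod p = 4·(13 − 60) mod 43 = 27.
m = m₂ + h·q = 60 + 27·97 = 2679.

2679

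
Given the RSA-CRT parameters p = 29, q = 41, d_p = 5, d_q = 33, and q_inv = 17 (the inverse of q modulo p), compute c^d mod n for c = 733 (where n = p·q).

m₁ = c^(d_p) mod p: c ≡ 8 (mod 29), and 8^5 mod 29 = 27.
m₂ = c^(d_q) mod q: c ≡ 36 (mod 41), and 36^33 mod 41 = 2.
h = q_inv·(m₁ − m₂) mod p = 17·(27 − 2) mod 29 = 19.
m = m₂ + h·q = 2 + 19·41 = 781.

781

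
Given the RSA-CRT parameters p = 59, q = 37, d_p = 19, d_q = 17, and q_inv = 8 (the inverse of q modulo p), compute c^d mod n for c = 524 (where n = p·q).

1227

m₁ = c^(d_p) mod p: c ≡ 52 (mod 59), and 52^19 mod 59 = 47.
m₂ = c^(d_q) mod q: c ≡ 6 (mod 37), and 6^17 mod 37 = 6.
h = q_inv·(m₁ − m₂) mod p = 8·(47 − 6) mod 59 = 33.
m = m₂ + h·q = 6 + 33·37 = 1227.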